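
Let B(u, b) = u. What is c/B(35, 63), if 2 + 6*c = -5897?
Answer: -5899/210 ≈ -28.090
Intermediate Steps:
c = -5899/6 (c = -1/3 + (1/6)*(-5897) = -1/3 - 5897/6 = -5899/6 ≈ -983.17)
c/B(35, 63) = -5899/6/35 = -5899/6*1/35 = -5899/210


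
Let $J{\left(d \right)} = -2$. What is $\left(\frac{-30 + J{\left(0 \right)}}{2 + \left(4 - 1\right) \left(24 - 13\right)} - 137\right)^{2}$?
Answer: $\frac{23299929}{1225} \approx 19020.0$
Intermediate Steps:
$\left(\frac{-30 + J{\left(0 \right)}}{2 + \left(4 - 1\right) \left(24 - 13\right)} - 137\right)^{2} = \left(\frac{-30 - 2}{2 + \left(4 - 1\right) \left(24 - 13\right)} - 137\right)^{2} = \left(- \frac{32}{2 + 3 \cdot 11} - 137\right)^{2} = \left(- \frac{32}{2 + 33} - 137\right)^{2} = \left(- \frac{32}{35} - 137\right)^{2} = \left(- \frac{4827}{35}\right)^{2} = \frac{23299929}{1225}$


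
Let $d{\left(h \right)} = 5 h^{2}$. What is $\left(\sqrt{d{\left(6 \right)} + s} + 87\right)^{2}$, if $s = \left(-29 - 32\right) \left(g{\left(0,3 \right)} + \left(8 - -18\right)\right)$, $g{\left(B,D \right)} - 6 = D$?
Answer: $\left(87 + i \sqrt{1955}\right)^{2} \approx 5614.0 + 7693.5 i$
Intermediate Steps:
$g{\left(B,D \right)} = 6 + D$
$s = -2135$ ($s = \left(-29 - 32\right) \left(\left(6 + 3\right) + \left(8 - -18\right)\right) = - 61 \left(9 + \left(8 + 18\right)\right) = - 61 \left(9 + 26\right) = \left(-61\right) 35 = -2135$)
$\left(\sqrt{d{\left(6 \right)} + s} + 87\right)^{2} = \left(\sqrt{5 \cdot 6^{2} - 2135} + 87\right)^{2} = \left(\sqrt{5 \cdot 36 - 2135} + 87\right)^{2} = \left(\sqrt{180 - 2135} + 87\right)^{2} = \left(\sqrt{-1955} + 87\right)^{2} = \left(i \sqrt{1955} + 87\right)^{2} = \left(87 + i \sqrt{1955}\right)^{2}$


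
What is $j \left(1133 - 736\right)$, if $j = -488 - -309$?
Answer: $-71063$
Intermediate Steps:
$j = -179$ ($j = -488 + 309 = -179$)
$j \left(1133 - 736\right) = - 179 \left(1133 - 736\right) = \left(-179\right) 397 = -71063$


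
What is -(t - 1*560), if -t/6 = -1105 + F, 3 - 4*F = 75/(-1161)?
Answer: -782437/129 ≈ -6065.4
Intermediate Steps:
F = 593/774 (F = ¾ - 75/(4*(-1161)) = ¾ - 75*(-1)/(4*1161) = ¾ - ¼*(-25/387) = ¾ + 25/1548 = 593/774 ≈ 0.76615)
t = 854677/129 (t = -6*(-1105 + 593/774) = -6*(-854677/774) = 854677/129 ≈ 6625.4)
-(t - 1*560) = -(854677/129 - 1*560) = -(854677/129 - 560) = -1*782437/129 = -782437/129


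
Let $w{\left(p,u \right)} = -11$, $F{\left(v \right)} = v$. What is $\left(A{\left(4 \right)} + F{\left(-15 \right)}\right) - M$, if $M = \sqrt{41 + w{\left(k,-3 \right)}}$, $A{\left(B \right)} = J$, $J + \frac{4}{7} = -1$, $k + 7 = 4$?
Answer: $- \frac{116}{7} - \sqrt{30} \approx -22.049$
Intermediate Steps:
$k = -3$ ($k = -7 + 4 = -3$)
$J = - \frac{11}{7}$ ($J = - \frac{4}{7} - 1 = - \frac{11}{7} \approx -1.5714$)
$A{\left(B \right)} = - \frac{11}{7}$
$M = \sqrt{30}$ ($M = \sqrt{41 - 11} = \sqrt{30} \approx 5.4772$)
$\left(A{\left(4 \right)} + F{\left(-15 \right)}\right) - M = \left(- \frac{11}{7} - 15\right) - \sqrt{30} = - \frac{116}{7} - \sqrt{30}$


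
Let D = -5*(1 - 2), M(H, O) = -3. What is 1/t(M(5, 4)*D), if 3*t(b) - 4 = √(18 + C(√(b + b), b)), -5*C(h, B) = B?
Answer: -12/5 + 3*√21/5 ≈ 0.34955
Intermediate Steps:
C(h, B) = -B/5
D = 5 (D = -5*(-1) = 5)
t(b) = 4/3 + √(18 - b/5)/3
1/t(M(5, 4)*D) = 1/(4/3 + √(450 - (-15)*5)/15) = 1/(4/3 + √(450 - 5*(-15))/15) = 1/(4/3 + √(450 + 75)/15) = 1/(4/3 + √525/15) = 1/(4/3 + (5*√21)/15) = 1/(4/3 + √21/3)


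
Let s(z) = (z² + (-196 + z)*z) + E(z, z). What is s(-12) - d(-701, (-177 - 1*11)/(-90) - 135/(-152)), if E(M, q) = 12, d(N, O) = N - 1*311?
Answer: 3664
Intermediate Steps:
d(N, O) = -311 + N (d(N, O) = N - 311 = -311 + N)
s(z) = 12 + z² + z*(-196 + z) (s(z) = (z² + (-196 + z)*z) + 12 = (z² + z*(-196 + z)) + 12 = 12 + z² + z*(-196 + z))
s(-12) - d(-701, (-177 - 1*11)/(-90) - 135/(-152)) = (12 - 196*(-12) + 2*(-12)²) - (-311 - 701) = (12 + 2352 + 2*144) - 1*(-1012) = (12 + 2352 + 288) + 1012 = 2652 + 1012 = 3664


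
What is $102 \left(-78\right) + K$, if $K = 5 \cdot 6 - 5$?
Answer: $-7931$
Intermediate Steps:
$K = 25$ ($K = 30 - 5 = 25$)
$102 \left(-78\right) + K = 102 \left(-78\right) + 25 = -7956 + 25 = -7931$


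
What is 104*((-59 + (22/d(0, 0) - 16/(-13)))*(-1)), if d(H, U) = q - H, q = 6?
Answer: 16880/3 ≈ 5626.7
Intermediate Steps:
d(H, U) = 6 - H
104*((-59 + (22/d(0, 0) - 16/(-13)))*(-1)) = 104*((-59 + (22/(6 - 1*0) - 16/(-13)))*(-1)) = 104*((-59 + (22/(6 + 0) - 16*(-1/13)))*(-1)) = 104*((-59 + (22/6 + 16/13))*(-1)) = 104*((-59 + (22*(⅙) + 16/13))*(-1)) = 104*((-59 + (11/3 + 16/13))*(-1)) = 104*((-59 + 191/39)*(-1)) = 104*(-2110/39*(-1)) = 104*(2110/39) = 16880/3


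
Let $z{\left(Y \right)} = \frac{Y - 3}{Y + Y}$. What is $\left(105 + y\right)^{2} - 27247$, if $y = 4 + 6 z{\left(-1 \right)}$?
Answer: $-12606$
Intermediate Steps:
$z{\left(Y \right)} = \frac{-3 + Y}{2 Y}$
$y = 16$ ($y = 4 + 6 \frac{-3 - 1}{2 \left(-1\right)} = 4 + 6 \cdot \frac{1}{2} \left(-1\right) \left(-4\right) = 4 + 6 \cdot 2 = 4 + 12 = 16$)
$\left(105 + y\right)^{2} - 27247 = \left(105 + 16\right)^{2} - 27247 = 121^{2} - 27247 = 14641 - 27247 = -12606$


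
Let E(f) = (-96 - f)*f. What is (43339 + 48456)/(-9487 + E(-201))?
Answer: -91795/30592 ≈ -3.0006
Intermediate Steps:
E(f) = f*(-96 - f)
(43339 + 48456)/(-9487 + E(-201)) = (43339 + 48456)/(-9487 - 1*(-201)*(96 - 201)) = 91795/(-9487 - 1*(-201)*(-105)) = 91795/(-9487 - 21105) = 91795/(-30592) = 91795*(-1/30592) = -91795/30592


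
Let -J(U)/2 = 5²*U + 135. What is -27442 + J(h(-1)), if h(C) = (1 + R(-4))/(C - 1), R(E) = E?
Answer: -27787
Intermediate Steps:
h(C) = -3/(-1 + C) (h(C) = (1 - 4)/(C - 1) = -3/(-1 + C))
J(U) = -270 - 50*U (J(U) = -2*(5²*U + 135) = -2*(25*U + 135) = -2*(135 + 25*U) = -270 - 50*U)
-27442 + J(h(-1)) = -27442 + (-270 - (-150)/(-1 - 1)) = -27442 + (-270 - (-150)/(-2)) = -27442 + (-270 - (-150)*(-1)/2) = -27442 + (-270 - 50*3/2) = -27442 + (-270 - 75) = -27442 - 345 = -27787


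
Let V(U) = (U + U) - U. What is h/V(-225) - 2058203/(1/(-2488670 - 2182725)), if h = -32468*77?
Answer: 2163302823216661/225 ≈ 9.6147e+12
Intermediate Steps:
h = -2500036
V(U) = U (V(U) = 2*U - U = U)
h/V(-225) - 2058203/(1/(-2488670 - 2182725)) = -2500036/(-225) - 2058203/(1/(-2488670 - 2182725)) = -2500036*(-1/225) - 2058203/(1/(-4671395)) = 2500036/225 - 2058203/(-1/4671395) = 2500036/225 - 2058203*(-4671395) = 2500036/225 + 9614679203185 = 2163302823216661/225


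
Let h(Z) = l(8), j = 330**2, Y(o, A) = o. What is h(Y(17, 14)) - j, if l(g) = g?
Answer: -108892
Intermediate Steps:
j = 108900
h(Z) = 8
h(Y(17, 14)) - j = 8 - 1*108900 = 8 - 108900 = -108892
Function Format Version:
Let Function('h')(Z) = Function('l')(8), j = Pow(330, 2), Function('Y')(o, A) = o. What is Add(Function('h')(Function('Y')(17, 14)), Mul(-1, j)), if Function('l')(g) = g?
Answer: -108892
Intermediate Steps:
j = 108900
Function('h')(Z) = 8
Add(Function('h')(Function('Y')(17, 14)), Mul(-1, j)) = Add(8, Mul(-1, 108900)) = Add(8, -108900) = -108892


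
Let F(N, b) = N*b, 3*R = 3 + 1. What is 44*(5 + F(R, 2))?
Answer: 1012/3 ≈ 337.33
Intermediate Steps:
R = 4/3 (R = (3 + 1)/3 = (⅓)*4 = 4/3 ≈ 1.3333)
44*(5 + F(R, 2)) = 44*(5 + (4/3)*2) = 44*(5 + 8/3) = 44*(23/3) = 1012/3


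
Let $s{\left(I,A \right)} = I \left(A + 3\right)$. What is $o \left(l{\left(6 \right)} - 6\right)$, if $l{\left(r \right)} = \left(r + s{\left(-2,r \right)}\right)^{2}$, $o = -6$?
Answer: $-828$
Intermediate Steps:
$s{\left(I,A \right)} = I \left(3 + A\right)$
$l{\left(r \right)} = \left(-6 - r\right)^{2}$ ($l{\left(r \right)} = \left(r - 2 \left(3 + r\right)\right)^{2} = \left(r - \left(6 + 2 r\right)\right)^{2} = \left(-6 - r\right)^{2}$)
$o \left(l{\left(6 \right)} - 6\right) = - 6 \left(\left(6 + 6\right)^{2} - 6\right) = - 6 \left(12^{2} - 6\right) = - 6 \left(144 - 6\right) = \left(-6\right) 138 = -828$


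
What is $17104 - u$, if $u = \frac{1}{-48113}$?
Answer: $\frac{822924753}{48113} \approx 17104.0$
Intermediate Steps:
$u = - \frac{1}{48113} \approx -2.0784 \cdot 10^{-5}$
$17104 - u = 17104 - - \frac{1}{48113} = 17104 + \frac{1}{48113} = \frac{822924753}{48113}$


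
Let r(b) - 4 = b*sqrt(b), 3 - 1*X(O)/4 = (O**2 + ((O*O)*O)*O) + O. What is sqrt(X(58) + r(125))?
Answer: sqrt(-45279656 + 625*sqrt(5)) ≈ 6728.9*I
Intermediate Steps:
X(O) = 12 - 4*O - 4*O**2 - 4*O**4 (X(O) = 12 - 4*((O**2 + ((O*O)*O)*O) + O) = 12 - 4*((O**2 + (O**2*O)*O) + O) = 12 - 4*((O**2 + O**3*O) + O) = 12 - 4*((O**2 + O**4) + O) = 12 - 4*(O + O**2 + O**4) = 12 + (-4*O - 4*O**2 - 4*O**4) = 12 - 4*O - 4*O**2 - 4*O**4)
r(b) = 4 + b**(3/2) (r(b) = 4 + b*sqrt(b) = 4 + b**(3/2))
sqrt(X(58) + r(125)) = sqrt((12 - 4*58 - 4*58**2 - 4*58**4) + (4 + 125**(3/2))) = sqrt((12 - 232 - 4*3364 - 4*11316496) + (4 + 625*sqrt(5))) = sqrt((12 - 232 - 13456 - 45265984) + (4 + 625*sqrt(5))) = sqrt(-45279660 + (4 + 625*sqrt(5))) = sqrt(-45279656 + 625*sqrt(5))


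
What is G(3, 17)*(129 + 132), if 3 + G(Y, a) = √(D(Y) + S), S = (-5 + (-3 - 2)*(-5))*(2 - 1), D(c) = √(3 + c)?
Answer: -783 + 261*√(20 + √6) ≈ 453.64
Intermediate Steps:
S = 20 (S = (-5 - 5*(-5))*1 = (-5 + 25)*1 = 20*1 = 20)
G(Y, a) = -3 + √(20 + √(3 + Y)) (G(Y, a) = -3 + √(√(3 + Y) + 20) = -3 + √(20 + √(3 + Y)))
G(3, 17)*(129 + 132) = (-3 + √(20 + √(3 + 3)))*(129 + 132) = (-3 + √(20 + √6))*261 = -783 + 261*√(20 + √6)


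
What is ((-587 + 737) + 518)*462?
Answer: 308616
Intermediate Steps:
((-587 + 737) + 518)*462 = (150 + 518)*462 = 668*462 = 308616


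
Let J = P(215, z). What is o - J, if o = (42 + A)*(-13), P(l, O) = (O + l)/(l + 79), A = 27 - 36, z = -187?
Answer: -9011/21 ≈ -429.10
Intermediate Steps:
A = -9
P(l, O) = (O + l)/(79 + l)
J = 2/21 (J = (-187 + 215)/(79 + 215) = 28/294 = (1/294)*28 = 2/21 ≈ 0.095238)
o = -429 (o = (42 - 9)*(-13) = 33*(-13) = -429)
o - J = -429 - 1*2/21 = -429 - 2/21 = -9011/21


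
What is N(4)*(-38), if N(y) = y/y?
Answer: -38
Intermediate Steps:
N(y) = 1
N(4)*(-38) = 1*(-38) = -38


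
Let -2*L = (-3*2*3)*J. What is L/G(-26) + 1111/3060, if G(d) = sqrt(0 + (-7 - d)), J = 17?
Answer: 1111/3060 + 153*sqrt(19)/19 ≈ 35.464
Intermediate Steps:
G(d) = sqrt(-7 - d)
L = 153 (L = --3*2*3*17/2 = -(-6*3)*17/2 = -(-9)*17 = -1/2*(-306) = 153)
L/G(-26) + 1111/3060 = 153/(sqrt(-7 - 1*(-26))) + 1111/3060 = 153/(sqrt(-7 + 26)) + 1111*(1/3060) = 153/(sqrt(19)) + 1111/3060 = 153*(sqrt(19)/19) + 1111/3060 = 153*sqrt(19)/19 + 1111/3060 = 1111/3060 + 153*sqrt(19)/19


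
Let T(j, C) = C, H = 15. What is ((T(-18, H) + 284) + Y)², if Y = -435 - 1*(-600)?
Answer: 215296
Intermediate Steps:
Y = 165 (Y = -435 + 600 = 165)
((T(-18, H) + 284) + Y)² = ((15 + 284) + 165)² = (299 + 165)² = 464² = 215296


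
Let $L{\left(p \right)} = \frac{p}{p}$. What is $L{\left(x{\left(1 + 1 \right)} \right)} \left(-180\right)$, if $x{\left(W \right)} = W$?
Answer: $-180$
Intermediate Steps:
$L{\left(p \right)} = 1$
$L{\left(x{\left(1 + 1 \right)} \right)} \left(-180\right) = 1 \left(-180\right) = -180$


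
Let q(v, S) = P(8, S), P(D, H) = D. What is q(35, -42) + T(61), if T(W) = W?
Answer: 69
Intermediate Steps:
q(v, S) = 8
q(35, -42) + T(61) = 8 + 61 = 69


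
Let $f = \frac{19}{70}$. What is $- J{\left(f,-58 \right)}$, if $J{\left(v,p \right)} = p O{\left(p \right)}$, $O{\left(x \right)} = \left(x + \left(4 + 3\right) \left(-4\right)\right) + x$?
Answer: $-8352$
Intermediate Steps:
$O{\left(x \right)} = -28 + 2 x$ ($O{\left(x \right)} = \left(x + 7 \left(-4\right)\right) + x = \left(x - 28\right) + x = \left(-28 + x\right) + x = -28 + 2 x$)
$f = \frac{19}{70}$ ($f = 19 \cdot \frac{1}{70} = \frac{19}{70} \approx 0.27143$)
$J{\left(v,p \right)} = p \left(-28 + 2 p\right)$
$- J{\left(f,-58 \right)} = - 2 \left(-58\right) \left(-14 - 58\right) = - 2 \left(-58\right) \left(-72\right) = \left(-1\right) 8352 = -8352$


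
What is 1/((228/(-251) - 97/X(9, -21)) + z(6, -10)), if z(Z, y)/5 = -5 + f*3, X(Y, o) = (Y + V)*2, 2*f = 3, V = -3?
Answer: -3012/34613 ≈ -0.087019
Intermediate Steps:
f = 3/2 (f = (1/2)*3 = 3/2 ≈ 1.5000)
X(Y, o) = -6 + 2*Y (X(Y, o) = (Y - 3)*2 = (-3 + Y)*2 = -6 + 2*Y)
z(Z, y) = -5/2 (z(Z, y) = 5*(-5 + (3/2)*3) = 5*(-5 + 9/2) = 5*(-1/2) = -5/2)
1/((228/(-251) - 97/X(9, -21)) + z(6, -10)) = 1/((228/(-251) - 97/(-6 + 2*9)) - 5/2) = 1/((228*(-1/251) - 97/(-6 + 18)) - 5/2) = 1/((-228/251 - 97/12) - 5/2) = 1/(-27083/3012 - 5/2) = 1/(-34613/3012) = -3012/34613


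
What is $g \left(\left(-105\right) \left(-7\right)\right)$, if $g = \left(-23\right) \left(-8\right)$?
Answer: $135240$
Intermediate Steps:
$g = 184$
$g \left(\left(-105\right) \left(-7\right)\right) = 184 \left(\left(-105\right) \left(-7\right)\right) = 184 \cdot 735 = 135240$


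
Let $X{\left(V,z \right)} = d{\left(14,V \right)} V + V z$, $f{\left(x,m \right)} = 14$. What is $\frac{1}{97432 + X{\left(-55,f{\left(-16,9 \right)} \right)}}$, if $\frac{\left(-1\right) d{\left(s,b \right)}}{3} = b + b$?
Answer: $\frac{1}{78512} \approx 1.2737 \cdot 10^{-5}$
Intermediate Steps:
$d{\left(s,b \right)} = - 6 b$ ($d{\left(s,b \right)} = - 3 \left(b + b\right) = - 3 \cdot 2 b = - 6 b$)
$X{\left(V,z \right)} = - 6 V^{2} + V z$ ($X{\left(V,z \right)} = - 6 V V + V z = - 6 V^{2} + V z$)
$\frac{1}{97432 + X{\left(-55,f{\left(-16,9 \right)} \right)}} = \frac{1}{97432 - 55 \left(14 - -330\right)} = \frac{1}{97432 - 55 \left(14 + 330\right)} = \frac{1}{97432 - 18920} = \frac{1}{78512}$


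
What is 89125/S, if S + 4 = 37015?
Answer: 89125/37011 ≈ 2.4081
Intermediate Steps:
S = 37011 (S = -4 + 37015 = 37011)
89125/S = 89125/37011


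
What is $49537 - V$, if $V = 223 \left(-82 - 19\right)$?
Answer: $72060$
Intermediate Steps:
$V = -22523$ ($V = 223 \left(-82 - 19\right) = 223 \left(-101\right) = -22523$)
$49537 - V = 49537 - -22523 = 49537 + 22523 = 72060$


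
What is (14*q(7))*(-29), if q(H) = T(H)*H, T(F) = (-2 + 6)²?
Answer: -45472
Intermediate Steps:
T(F) = 16 (T(F) = 4² = 16)
q(H) = 16*H
(14*q(7))*(-29) = (14*(16*7))*(-29) = (14*112)*(-29) = 1568*(-29) = -45472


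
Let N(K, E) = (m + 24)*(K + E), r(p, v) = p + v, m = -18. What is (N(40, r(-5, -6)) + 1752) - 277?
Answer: 1649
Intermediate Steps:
N(K, E) = 6*E + 6*K (N(K, E) = (-18 + 24)*(K + E) = 6*(E + K) = 6*E + 6*K)
(N(40, r(-5, -6)) + 1752) - 277 = ((6*(-5 - 6) + 6*40) + 1752) - 277 = ((6*(-11) + 240) + 1752) - 277 = ((-66 + 240) + 1752) - 277 = (174 + 1752) - 277 = 1926 - 277 = 1649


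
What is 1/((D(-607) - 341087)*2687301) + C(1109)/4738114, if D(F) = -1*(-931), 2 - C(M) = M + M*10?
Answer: -5574648359662223/2165558696955624492 ≈ -0.0025742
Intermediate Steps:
C(M) = 2 - 11*M (C(M) = 2 - (M + M*10) = 2 - (M + 10*M) = 2 - 11*M)
D(F) = 931
1/((D(-607) - 341087)*2687301) + C(1109)/4738114 = 1/((931 - 341087)*2687301) + (2 - 11*1109)/4738114 = (1/2687301)/(-340156) + (2 - 12199)*(1/4738114) = -1/340156*1/2687301 - 12197*1/4738114 = -1/914101558956 - 12197/4738114 = -5574648359662223/2165558696955624492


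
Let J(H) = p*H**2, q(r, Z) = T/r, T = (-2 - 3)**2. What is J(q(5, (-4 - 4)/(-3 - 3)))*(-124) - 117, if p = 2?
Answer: -6317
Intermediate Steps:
T = 25 (T = (-5)**2 = 25)
q(r, Z) = 25/r
J(H) = 2*H**2
J(q(5, (-4 - 4)/(-3 - 3)))*(-124) - 117 = (2*(25/5)**2)*(-124) - 117 = (2*(25*(1/5))**2)*(-124) - 117 = (2*5**2)*(-124) - 117 = (2*25)*(-124) - 117 = 50*(-124) - 117 = -6200 - 117 = -6317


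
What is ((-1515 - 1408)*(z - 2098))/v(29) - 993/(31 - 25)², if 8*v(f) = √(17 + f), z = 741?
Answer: -331/12 + 689828*√46 ≈ 4.6786e+6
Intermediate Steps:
v(f) = √(17 + f)/8
((-1515 - 1408)*(z - 2098))/v(29) - 993/(31 - 25)² = ((-1515 - 1408)*(741 - 2098))/((√(17 + 29)/8)) - 993/(31 - 25)² = (-2923*(-1357))/((√46/8)) - 993/(6²) = 3966511*(4*√46/23) - 993/36 = 689828*√46 - 993*1/36 = 689828*√46 - 331/12 = -331/12 + 689828*√46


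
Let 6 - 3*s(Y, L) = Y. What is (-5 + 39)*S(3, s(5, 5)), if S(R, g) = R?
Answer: 102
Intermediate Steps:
s(Y, L) = 2 - Y/3
(-5 + 39)*S(3, s(5, 5)) = (-5 + 39)*3 = 34*3 = 102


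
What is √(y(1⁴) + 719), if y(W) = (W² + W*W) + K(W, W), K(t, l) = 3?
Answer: 2*√181 ≈ 26.907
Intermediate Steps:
y(W) = 3 + 2*W² (y(W) = (W² + W*W) + 3 = (W² + W²) + 3 = 2*W² + 3 = 3 + 2*W²)
√(y(1⁴) + 719) = √((3 + 2*(1⁴)²) + 719) = √((3 + 2*1²) + 719) = √((3 + 2*1) + 719) = √((3 + 2) + 719) = √(5 + 719) = √724 = 2*√181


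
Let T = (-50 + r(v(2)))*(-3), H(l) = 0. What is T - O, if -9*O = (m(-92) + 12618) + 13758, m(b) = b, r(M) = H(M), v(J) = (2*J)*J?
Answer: 27634/9 ≈ 3070.4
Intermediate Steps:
v(J) = 2*J**2
r(M) = 0
T = 150 (T = (-50 + 0)*(-3) = -50*(-3) = 150)
O = -26284/9 (O = -((-92 + 12618) + 13758)/9 = -(12526 + 13758)/9 = -1/9*26284 = -26284/9 ≈ -2920.4)
T - O = 150 - 1*(-26284/9) = 150 + 26284/9 = 27634/9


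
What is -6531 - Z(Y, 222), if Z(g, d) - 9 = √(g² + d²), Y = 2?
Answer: -6540 - 2*√12322 ≈ -6762.0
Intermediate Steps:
Z(g, d) = 9 + √(d² + g²) (Z(g, d) = 9 + √(g² + d²) = 9 + √(d² + g²))
-6531 - Z(Y, 222) = -6531 - (9 + √(222² + 2²)) = -6531 - (9 + √(49284 + 4)) = -6531 - (9 + √49288) = -6531 - (9 + 2*√12322) = -6531 + (-9 - 2*√12322) = -6540 - 2*√12322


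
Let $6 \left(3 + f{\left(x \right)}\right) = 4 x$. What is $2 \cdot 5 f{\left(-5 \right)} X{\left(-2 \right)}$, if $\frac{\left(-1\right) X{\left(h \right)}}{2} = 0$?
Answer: $0$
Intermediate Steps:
$X{\left(h \right)} = 0$ ($X{\left(h \right)} = \left(-2\right) 0 = 0$)
$f{\left(x \right)} = -3 + \frac{2 x}{3}$ ($f{\left(x \right)} = -3 + \frac{4 x}{6} = -3 + \frac{2 x}{3}$)
$2 \cdot 5 f{\left(-5 \right)} X{\left(-2 \right)} = 2 \cdot 5 \left(-3 + \frac{2}{3} \left(-5\right)\right) 0 = 10 \left(-3 - \frac{10}{3}\right) 0 = 10 \left(- \frac{19}{3}\right) 0 = \left(- \frac{190}{3}\right) 0 = 0$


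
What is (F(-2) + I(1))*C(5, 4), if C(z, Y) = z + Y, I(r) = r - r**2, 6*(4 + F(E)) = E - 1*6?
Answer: -48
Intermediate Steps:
F(E) = -5 + E/6 (F(E) = -4 + (E - 1*6)/6 = -4 + (E - 6)/6 = -4 + (-6 + E)/6 = -4 + (-1 + E/6) = -5 + E/6)
C(z, Y) = Y + z
(F(-2) + I(1))*C(5, 4) = ((-5 + (1/6)*(-2)) + 1*(1 - 1*1))*(4 + 5) = ((-5 - 1/3) + 1*(1 - 1))*9 = (-16/3 + 1*0)*9 = (-16/3 + 0)*9 = -16/3*9 = -48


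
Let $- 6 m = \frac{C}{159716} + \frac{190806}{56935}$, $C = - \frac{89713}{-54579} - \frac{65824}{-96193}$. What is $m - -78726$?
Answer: $\frac{382218001145032211344387}{4855075997202343080} \approx 78726.0$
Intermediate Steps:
$C = \frac{12222370705}{5250117747}$ ($C = \left(-89713\right) \left(- \frac{1}{54579}\right) - - \frac{65824}{96193} = \frac{89713}{54579} + \frac{65824}{96193} = \frac{12222370705}{5250117747} \approx 2.328$)
$m = - \frac{2711810719449971693}{4855075997202343080}$ ($m = - \frac{\frac{12222370705}{5250117747 \cdot 159716} + \frac{190806}{56935}}{6} = - \frac{\frac{12222370705}{5250117747} \cdot \frac{1}{159716} + 190806 \cdot \frac{1}{56935}}{6} = - \frac{\frac{12222370705}{838527806079852} + \frac{3234}{965}}{6} = \left(- \frac{1}{6}\right) \frac{2711810719449971693}{809179332867057180} = - \frac{2711810719449971693}{4855075997202343080} \approx -0.55855$)
$m - -78726 = - \frac{2711810719449971693}{4855075997202343080} - -78726 = - \frac{2711810719449971693}{4855075997202343080} + 78726 = \frac{382218001145032211344387}{4855075997202343080}$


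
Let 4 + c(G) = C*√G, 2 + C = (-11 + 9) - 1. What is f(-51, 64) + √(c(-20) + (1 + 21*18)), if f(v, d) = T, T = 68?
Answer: 68 + √(375 - 10*I*√5) ≈ 87.374 - 0.57709*I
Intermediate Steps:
C = -5 (C = -2 + ((-11 + 9) - 1) = -2 + (-2 - 1) = -2 - 3 = -5)
c(G) = -4 - 5*√G
f(v, d) = 68
f(-51, 64) + √(c(-20) + (1 + 21*18)) = 68 + √((-4 - 10*I*√5) + (1 + 21*18)) = 68 + √((-4 - 10*I*√5) + (1 + 378)) = 68 + √((-4 - 10*I*√5) + 379) = 68 + √(375 - 10*I*√5)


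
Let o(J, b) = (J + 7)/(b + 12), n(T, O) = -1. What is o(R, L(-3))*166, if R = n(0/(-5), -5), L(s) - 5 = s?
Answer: 498/7 ≈ 71.143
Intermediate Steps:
L(s) = 5 + s
R = -1
o(J, b) = (7 + J)/(12 + b)
o(R, L(-3))*166 = ((7 - 1)/(12 + (5 - 3)))*166 = (6/(12 + 2))*166 = (6/14)*166 = ((1/14)*6)*166 = (3/7)*166 = 498/7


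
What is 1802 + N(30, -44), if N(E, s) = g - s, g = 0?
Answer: 1846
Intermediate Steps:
N(E, s) = -s (N(E, s) = 0 - s = -s)
1802 + N(30, -44) = 1802 - 1*(-44) = 1802 + 44 = 1846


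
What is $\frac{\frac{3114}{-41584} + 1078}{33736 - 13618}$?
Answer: $\frac{22412219}{418293456} \approx 0.05358$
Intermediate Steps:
$\frac{\frac{3114}{-41584} + 1078}{33736 - 13618} = \frac{3114 \left(- \frac{1}{41584}\right) + 1078}{20118} = \left(- \frac{1557}{20792} + 1078\right) \frac{1}{20118} = \frac{22412219}{20792} \cdot \frac{1}{20118} = \frac{22412219}{418293456}$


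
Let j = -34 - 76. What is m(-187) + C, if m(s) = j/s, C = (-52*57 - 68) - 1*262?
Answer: -55988/17 ≈ -3293.4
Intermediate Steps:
j = -110
C = -3294 (C = (-2964 - 68) - 262 = -3032 - 262 = -3294)
m(s) = -110/s
m(-187) + C = -110/(-187) - 3294 = -110*(-1/187) - 3294 = 10/17 - 3294 = -55988/17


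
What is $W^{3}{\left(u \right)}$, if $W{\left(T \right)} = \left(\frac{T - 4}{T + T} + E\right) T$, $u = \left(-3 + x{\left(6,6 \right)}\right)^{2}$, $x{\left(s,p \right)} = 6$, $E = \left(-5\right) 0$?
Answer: $\frac{125}{8} \approx 15.625$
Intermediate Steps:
$E = 0$
$u = 9$ ($u = \left(-3 + 6\right)^{2} = 3^{2} = 9$)
$W{\left(T \right)} = -2 + \frac{T}{2}$ ($W{\left(T \right)} = \left(\frac{T - 4}{T + T} + 0\right) T = \left(\frac{-4 + T}{2 T} + 0\right) T = \frac{-4 + T}{2 T} T = -2 + \frac{T}{2}$)
$W^{3}{\left(u \right)} = \left(-2 + \frac{1}{2} \cdot 9\right)^{3} = \left(-2 + \frac{9}{2}\right)^{3} = \left(\frac{5}{2}\right)^{3} = \frac{125}{8}$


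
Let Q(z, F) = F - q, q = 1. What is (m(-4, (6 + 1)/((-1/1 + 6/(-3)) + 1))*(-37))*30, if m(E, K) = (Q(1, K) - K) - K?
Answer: -2775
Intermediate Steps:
Q(z, F) = -1 + F (Q(z, F) = F - 1*1 = F - 1 = -1 + F)
m(E, K) = -1 - K (m(E, K) = ((-1 + K) - K) - K = -1 - K)
(m(-4, (6 + 1)/((-1/1 + 6/(-3)) + 1))*(-37))*30 = ((-1 - (6 + 1)/((-1/1 + 6/(-3)) + 1))*(-37))*30 = ((-1 - 7/((-1*1 + 6*(-1/3)) + 1))*(-37))*30 = ((-1 - 7/((-1 - 2) + 1))*(-37))*30 = ((-1 - 7/(-3 + 1))*(-37))*30 = ((-1 - 7/(-2))*(-37))*30 = ((-1 - 7*(-1)/2)*(-37))*30 = ((-1 - 1*(-7/2))*(-37))*30 = ((-1 + 7/2)*(-37))*30 = ((5/2)*(-37))*30 = -185/2*30 = -2775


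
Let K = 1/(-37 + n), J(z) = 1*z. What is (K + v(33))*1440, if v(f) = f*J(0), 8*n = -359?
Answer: -2304/131 ≈ -17.588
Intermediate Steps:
J(z) = z
n = -359/8 (n = (⅛)*(-359) = -359/8 ≈ -44.875)
v(f) = 0 (v(f) = f*0 = 0)
K = -8/655 (K = 1/(-37 - 359/8) = 1/(-655/8) = -8/655 ≈ -0.012214)
(K + v(33))*1440 = (-8/655 + 0)*1440 = -8/655*1440 = -2304/131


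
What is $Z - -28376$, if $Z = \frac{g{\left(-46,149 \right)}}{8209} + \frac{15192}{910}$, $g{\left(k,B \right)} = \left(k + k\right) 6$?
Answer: $\frac{106049160124}{3735095} \approx 28393.0$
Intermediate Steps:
$g{\left(k,B \right)} = 12 k$ ($g{\left(k,B \right)} = 2 k 6 = 12 k$)
$Z = \frac{62104404}{3735095}$ ($Z = \frac{12 \left(-46\right)}{8209} + \frac{15192}{910} = \left(-552\right) \frac{1}{8209} + 15192 \cdot \frac{1}{910} = - \frac{552}{8209} + \frac{7596}{455} = \frac{62104404}{3735095} \approx 16.627$)
$Z - -28376 = \frac{62104404}{3735095} - -28376 = \frac{62104404}{3735095} + 28376 = \frac{106049160124}{3735095}$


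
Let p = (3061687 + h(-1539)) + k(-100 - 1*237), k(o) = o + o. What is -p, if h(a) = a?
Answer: -3059474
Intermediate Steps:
k(o) = 2*o
p = 3059474 (p = (3061687 - 1539) + 2*(-100 - 1*237) = 3060148 + 2*(-100 - 237) = 3060148 + 2*(-337) = 3060148 - 674 = 3059474)
-p = -1*3059474 = -3059474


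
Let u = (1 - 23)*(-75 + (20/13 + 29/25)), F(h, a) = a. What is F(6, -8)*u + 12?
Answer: -4131748/325 ≈ -12713.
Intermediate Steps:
u = 516956/325 (u = -22*(-75 + (20*(1/13) + 29*(1/25))) = -22*(-75 + (20/13 + 29/25)) = -22*(-75 + 877/325) = -22*(-23498/325) = 516956/325 ≈ 1590.6)
F(6, -8)*u + 12 = -8*516956/325 + 12 = -4135648/325 + 12 = -4131748/325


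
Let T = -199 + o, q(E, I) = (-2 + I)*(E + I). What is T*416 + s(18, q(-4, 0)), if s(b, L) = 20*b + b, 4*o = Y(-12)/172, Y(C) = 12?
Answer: -3543146/43 ≈ -82399.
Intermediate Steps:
o = 3/172 (o = (12/172)/4 = (12*(1/172))/4 = (¼)*(3/43) = 3/172 ≈ 0.017442)
s(b, L) = 21*b
T = -34225/172 (T = -199 + 3/172 = -34225/172 ≈ -198.98)
T*416 + s(18, q(-4, 0)) = -34225/172*416 + 21*18 = -3559400/43 + 378 = -3543146/43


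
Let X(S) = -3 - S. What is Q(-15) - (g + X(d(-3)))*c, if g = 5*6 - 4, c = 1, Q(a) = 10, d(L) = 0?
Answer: -13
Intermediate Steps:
g = 26 (g = 30 - 4 = 26)
Q(-15) - (g + X(d(-3)))*c = 10 - (26 + (-3 - 1*0)) = 10 - (26 + (-3 + 0)) = 10 - (26 - 3) = 10 - 23 = -13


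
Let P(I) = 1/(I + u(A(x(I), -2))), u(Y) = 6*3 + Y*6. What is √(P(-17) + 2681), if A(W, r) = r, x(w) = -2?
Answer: √324390/11 ≈ 51.777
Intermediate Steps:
u(Y) = 18 + 6*Y
P(I) = 1/(6 + I) (P(I) = 1/(I + (18 + 6*(-2))) = 1/(I + (18 - 12)) = 1/(I + 6) = 1/(6 + I))
√(P(-17) + 2681) = √(1/(6 - 17) + 2681) = √(1/(-11) + 2681) = √(-1/11 + 2681) = √(29490/11) = √324390/11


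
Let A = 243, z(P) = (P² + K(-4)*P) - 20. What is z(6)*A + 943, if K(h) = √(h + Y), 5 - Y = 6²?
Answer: 4831 + 1458*I*√35 ≈ 4831.0 + 8625.6*I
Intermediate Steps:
Y = -31 (Y = 5 - 1*6² = 5 - 1*36 = 5 - 36 = -31)
K(h) = √(-31 + h) (K(h) = √(h - 31) = √(-31 + h))
z(P) = -20 + P² + I*P*√35 (z(P) = (P² + √(-31 - 4)*P) - 20 = (P² + √(-35)*P) - 20 = (P² + (I*√35)*P) - 20 = (P² + I*P*√35) - 20 = -20 + P² + I*P*√35)
z(6)*A + 943 = (-20 + 6² + I*6*√35)*243 + 943 = (-20 + 36 + 6*I*√35)*243 + 943 = (16 + 6*I*√35)*243 + 943 = (3888 + 1458*I*√35) + 943 = 4831 + 1458*I*√35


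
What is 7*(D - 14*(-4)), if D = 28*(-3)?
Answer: -196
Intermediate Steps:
D = -84
7*(D - 14*(-4)) = 7*(-84 - 14*(-4)) = 7*(-84 + 56) = 7*(-28) = -196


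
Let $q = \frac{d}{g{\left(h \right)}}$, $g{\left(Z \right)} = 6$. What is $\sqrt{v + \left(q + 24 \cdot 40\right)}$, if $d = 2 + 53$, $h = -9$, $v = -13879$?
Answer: $\frac{i \sqrt{464754}}{6} \approx 113.62 i$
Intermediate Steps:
$d = 55$
$q = \frac{55}{6} \approx 9.1667$
$\sqrt{v + \left(q + 24 \cdot 40\right)} = \sqrt{-13879 + \left(\frac{55}{6} + 24 \cdot 40\right)} = \sqrt{-13879 + \left(\frac{55}{6} + 960\right)} = \sqrt{-13879 + \frac{5815}{6}} = \sqrt{- \frac{77459}{6}} = \frac{i \sqrt{464754}}{6}$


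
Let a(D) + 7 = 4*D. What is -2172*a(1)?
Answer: 6516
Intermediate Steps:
a(D) = -7 + 4*D
-2172*a(1) = -2172*(-7 + 4*1) = -2172*(-7 + 4) = -2172*(-3) = 6516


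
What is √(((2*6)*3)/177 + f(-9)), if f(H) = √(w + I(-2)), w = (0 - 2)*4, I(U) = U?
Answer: √(708 + 3481*I*√10)/59 ≈ 1.2985 + 1.2177*I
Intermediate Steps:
w = -8 (w = -2*4 = -8)
f(H) = I*√10 (f(H) = √(-8 - 2) = √(-10) = I*√10)
√(((2*6)*3)/177 + f(-9)) = √(((2*6)*3)/177 + I*√10) = √((12*3)*(1/177) + I*√10) = √(36*(1/177) + I*√10) = √(12/59 + I*√10)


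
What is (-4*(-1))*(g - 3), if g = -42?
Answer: -180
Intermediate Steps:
(-4*(-1))*(g - 3) = (-4*(-1))*(-42 - 3) = 4*(-45) = -180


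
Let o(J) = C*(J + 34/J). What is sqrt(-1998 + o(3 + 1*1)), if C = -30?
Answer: I*sqrt(2373) ≈ 48.713*I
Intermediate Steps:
o(J) = -1020/J - 30*J (o(J) = -30*(J + 34/J) = -1020/J - 30*J)
sqrt(-1998 + o(3 + 1*1)) = sqrt(-1998 + (-1020/(3 + 1*1) - 30*(3 + 1*1))) = sqrt(-1998 + (-1020/(3 + 1) - 30*(3 + 1))) = sqrt(-1998 + (-1020/4 - 30*4)) = sqrt(-1998 + (-1020*1/4 - 120)) = sqrt(-1998 + (-255 - 120)) = sqrt(-1998 - 375) = sqrt(-2373) = I*sqrt(2373)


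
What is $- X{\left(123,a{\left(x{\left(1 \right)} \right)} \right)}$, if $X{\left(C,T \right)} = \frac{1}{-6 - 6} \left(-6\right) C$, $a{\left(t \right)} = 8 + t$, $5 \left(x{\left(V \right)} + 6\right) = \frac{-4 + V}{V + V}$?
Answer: $- \frac{123}{2} \approx -61.5$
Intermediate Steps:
$x{\left(V \right)} = -6 + \frac{-4 + V}{10 V}$ ($x{\left(V \right)} = -6 + \frac{\left(-4 + V\right) \frac{1}{V + V}}{5} = -6 + \frac{\left(-4 + V\right) \frac{1}{2 V}}{5} = -6 + \frac{\frac{1}{2} \frac{1}{V} \left(-4 + V\right)}{5} = -6 + \frac{-4 + V}{10 V}$)
$X{\left(C,T \right)} = \frac{C}{2}$ ($X{\left(C,T \right)} = \frac{1}{-12} \left(-6\right) C = \left(- \frac{1}{12}\right) \left(-6\right) C = \frac{C}{2}$)
$- X{\left(123,a{\left(x{\left(1 \right)} \right)} \right)} = - \frac{123}{2}$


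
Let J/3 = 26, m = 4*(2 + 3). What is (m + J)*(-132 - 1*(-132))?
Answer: 0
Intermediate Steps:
m = 20 (m = 4*5 = 20)
J = 78 (J = 3*26 = 78)
(m + J)*(-132 - 1*(-132)) = (20 + 78)*(-132 - 1*(-132)) = 98*(-132 + 132) = 98*0 = 0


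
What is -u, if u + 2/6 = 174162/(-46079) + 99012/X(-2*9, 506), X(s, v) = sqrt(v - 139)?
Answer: 568565/138237 - 99012*sqrt(367)/367 ≈ -5164.3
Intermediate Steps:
X(s, v) = sqrt(-139 + v)
u = -568565/138237 + 99012*sqrt(367)/367 (u = -1/3 + (174162/(-46079) + 99012/(sqrt(-139 + 506))) = -1/3 + (174162*(-1/46079) + 99012/(sqrt(367))) = -1/3 + (-174162/46079 + 99012*(sqrt(367)/367)) = -1/3 + (-174162/46079 + 99012*sqrt(367)/367) = -568565/138237 + 99012*sqrt(367)/367 ≈ 5164.3)
-u = -(-568565/138237 + 99012*sqrt(367)/367) = 568565/138237 - 99012*sqrt(367)/367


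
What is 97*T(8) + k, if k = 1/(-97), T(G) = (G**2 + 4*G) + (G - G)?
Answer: 903263/97 ≈ 9312.0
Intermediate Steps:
T(G) = G**2 + 4*G (T(G) = (G**2 + 4*G) + 0 = G**2 + 4*G)
k = -1/97 ≈ -0.010309
97*T(8) + k = 97*(8*(4 + 8)) - 1/97 = 97*(8*12) - 1/97 = 97*96 - 1/97 = 9312 - 1/97 = 903263/97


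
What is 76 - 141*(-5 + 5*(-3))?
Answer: 2896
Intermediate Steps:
76 - 141*(-5 + 5*(-3)) = 76 - 141*(-5 - 15) = 76 - 141*(-20) = 76 + 2820 = 2896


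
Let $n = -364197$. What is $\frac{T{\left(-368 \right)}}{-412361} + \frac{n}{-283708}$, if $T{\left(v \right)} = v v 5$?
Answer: $- \frac{41923721843}{116990114588} \approx -0.35835$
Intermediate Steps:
$T{\left(v \right)} = 5 v^{2}$ ($T{\left(v \right)} = v^{2} \cdot 5 = 5 v^{2}$)
$\frac{T{\left(-368 \right)}}{-412361} + \frac{n}{-283708} = \frac{5 \left(-368\right)^{2}}{-412361} - \frac{364197}{-283708} = 5 \cdot 135424 \left(- \frac{1}{412361}\right) - - \frac{364197}{283708} = 677120 \left(- \frac{1}{412361}\right) + \frac{364197}{283708} = - \frac{677120}{412361} + \frac{364197}{283708} = - \frac{41923721843}{116990114588}$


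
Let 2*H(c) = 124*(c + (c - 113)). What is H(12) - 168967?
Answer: -174485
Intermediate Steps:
H(c) = -7006 + 124*c (H(c) = (124*(c + (c - 113)))/2 = (124*(c + (-113 + c)))/2 = (124*(-113 + 2*c))/2 = (-14012 + 248*c)/2 = -7006 + 124*c)
H(12) - 168967 = (-7006 + 124*12) - 168967 = (-7006 + 1488) - 168967 = -5518 - 168967 = -174485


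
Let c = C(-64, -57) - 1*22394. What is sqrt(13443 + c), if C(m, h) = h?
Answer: 4*I*sqrt(563) ≈ 94.911*I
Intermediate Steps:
c = -22451 (c = -57 - 1*22394 = -57 - 22394 = -22451)
sqrt(13443 + c) = sqrt(13443 - 22451) = sqrt(-9008) = 4*I*sqrt(563)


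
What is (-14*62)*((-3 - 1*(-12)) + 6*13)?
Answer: -75516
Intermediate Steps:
(-14*62)*((-3 - 1*(-12)) + 6*13) = -868*((-3 + 12) + 78) = -868*(9 + 78) = -868*87 = -75516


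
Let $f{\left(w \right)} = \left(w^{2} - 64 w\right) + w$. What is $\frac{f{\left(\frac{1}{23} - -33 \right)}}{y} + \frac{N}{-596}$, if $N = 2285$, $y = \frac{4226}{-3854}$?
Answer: $\frac{598842230435}{666195092} \approx 898.9$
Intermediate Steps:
$f{\left(w \right)} = w^{2} - 63 w$
$y = - \frac{2113}{1927}$ ($y = 4226 \left(- \frac{1}{3854}\right) = - \frac{2113}{1927} \approx -1.0965$)
$\frac{f{\left(\frac{1}{23} - -33 \right)}}{y} + \frac{N}{-596} = \frac{\left(\frac{1}{23} - -33\right) \left(-63 + \left(\frac{1}{23} - -33\right)\right)}{- \frac{2113}{1927}} + \frac{2285}{-596} = \left(\frac{1}{23} + 33\right) \left(-63 + \left(\frac{1}{23} + 33\right)\right) \left(- \frac{1927}{2113}\right) + 2285 \left(- \frac{1}{596}\right) = \frac{760 \left(-63 + \frac{760}{23}\right)}{23} \left(- \frac{1927}{2113}\right) - \frac{2285}{596} = \frac{760}{23} \left(- \frac{689}{23}\right) \left(- \frac{1927}{2113}\right) - \frac{2285}{596} = \left(- \frac{523640}{529}\right) \left(- \frac{1927}{2113}\right) - \frac{2285}{596} = \frac{1009054280}{1117777} - \frac{2285}{596} = \frac{598842230435}{666195092}$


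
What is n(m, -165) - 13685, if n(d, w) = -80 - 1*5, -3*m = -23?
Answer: -13770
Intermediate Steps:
m = 23/3 (m = -⅓*(-23) = 23/3 ≈ 7.6667)
n(d, w) = -85 (n(d, w) = -80 - 5 = -85)
n(m, -165) - 13685 = -85 - 13685 = -13770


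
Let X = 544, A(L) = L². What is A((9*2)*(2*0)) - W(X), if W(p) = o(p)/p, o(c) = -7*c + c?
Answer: 6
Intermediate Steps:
o(c) = -6*c
W(p) = -6 (W(p) = (-6*p)/p = -6)
A((9*2)*(2*0)) - W(X) = ((9*2)*(2*0))² - 1*(-6) = (18*0)² + 6 = 0² + 6 = 0 + 6 = 6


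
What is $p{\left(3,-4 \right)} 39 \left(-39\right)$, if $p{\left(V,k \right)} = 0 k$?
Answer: $0$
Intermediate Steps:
$p{\left(V,k \right)} = 0$
$p{\left(3,-4 \right)} 39 \left(-39\right) = 0 \cdot 39 \left(-39\right) = 0 \left(-39\right) = 0$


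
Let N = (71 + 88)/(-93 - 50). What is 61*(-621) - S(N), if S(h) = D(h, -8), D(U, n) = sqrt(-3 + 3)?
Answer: -37881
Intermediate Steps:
N = -159/143 (N = 159/(-143) = 159*(-1/143) = -159/143 ≈ -1.1119)
D(U, n) = 0 (D(U, n) = sqrt(0) = 0)
S(h) = 0
61*(-621) - S(N) = 61*(-621) - 1*0 = -37881 + 0 = -37881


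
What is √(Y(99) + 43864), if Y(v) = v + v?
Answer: √44062 ≈ 209.91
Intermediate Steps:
Y(v) = 2*v
√(Y(99) + 43864) = √(2*99 + 43864) = √(198 + 43864) = √44062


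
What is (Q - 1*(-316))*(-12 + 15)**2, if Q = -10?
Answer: 2754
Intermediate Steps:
(Q - 1*(-316))*(-12 + 15)**2 = (-10 - 1*(-316))*(-12 + 15)**2 = (-10 + 316)*3**2 = 306*9 = 2754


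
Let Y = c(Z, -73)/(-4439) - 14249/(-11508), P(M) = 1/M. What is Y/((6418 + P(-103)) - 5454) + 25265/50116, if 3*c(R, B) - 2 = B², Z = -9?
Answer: 16046204236676555/31774688120039634 ≈ 0.50500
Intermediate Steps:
c(R, B) = ⅔ + B²/3
Y = 42801595/51084012 (Y = (⅔ + (⅓)*(-73)²)/(-4439) - 14249/(-11508) = (⅔ + (⅓)*5329)*(-1/4439) - 14249*(-1/11508) = (⅔ + 5329/3)*(-1/4439) + 14249/11508 = 1777*(-1/4439) + 14249/11508 = -1777/4439 + 14249/11508 = 42801595/51084012 ≈ 0.83787)
Y/((6418 + P(-103)) - 5454) + 25265/50116 = 42801595/(51084012*((6418 + 1/(-103)) - 5454)) + 25265/50116 = 42801595/(51084012*((6418 - 1/103) - 5454)) + 25265*(1/50116) = 42801595/(51084012*(661053/103 - 5454)) + 25265/50116 = 42801595/(51084012*(99291/103)) + 25265/50116 = (42801595/51084012)*(103/99291) + 25265/50116 = 4408564285/5072182635492 + 25265/50116 = 16046204236676555/31774688120039634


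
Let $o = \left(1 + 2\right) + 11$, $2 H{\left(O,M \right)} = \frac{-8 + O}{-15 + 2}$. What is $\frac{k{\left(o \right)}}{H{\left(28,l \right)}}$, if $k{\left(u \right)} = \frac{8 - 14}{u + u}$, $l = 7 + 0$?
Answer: $\frac{39}{140} \approx 0.27857$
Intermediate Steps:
$l = 7$
$H{\left(O,M \right)} = \frac{4}{13} - \frac{O}{26}$ ($H{\left(O,M \right)} = \frac{\left(-8 + O\right) \frac{1}{-15 + 2}}{2} = \frac{\left(-8 + O\right) \frac{1}{-13}}{2} = \frac{\left(-8 + O\right) \left(- \frac{1}{13}\right)}{2} = \frac{\frac{8}{13} - \frac{O}{13}}{2} = \frac{4}{13} - \frac{O}{26}$)
$o = 14$ ($o = 3 + 11 = 14$)
$k{\left(u \right)} = - \frac{3}{u}$ ($k{\left(u \right)} = - \frac{6}{2 u} = - 6 \frac{1}{2 u} = - \frac{3}{u}$)
$\frac{k{\left(o \right)}}{H{\left(28,l \right)}} = \frac{\left(-3\right) \frac{1}{14}}{\frac{4}{13} - \frac{14}{13}} = - \frac{3}{14 \left(- \frac{10}{13}\right)} = \left(- \frac{3}{14}\right) \left(- \frac{13}{10}\right) = \frac{39}{140}$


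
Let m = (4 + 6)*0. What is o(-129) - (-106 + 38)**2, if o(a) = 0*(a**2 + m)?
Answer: -4624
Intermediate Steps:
m = 0 (m = 10*0 = 0)
o(a) = 0 (o(a) = 0*(a**2 + 0) = 0*a**2 = 0)
o(-129) - (-106 + 38)**2 = 0 - (-106 + 38)**2 = 0 - 1*(-68)**2 = 0 - 1*4624 = 0 - 4624 = -4624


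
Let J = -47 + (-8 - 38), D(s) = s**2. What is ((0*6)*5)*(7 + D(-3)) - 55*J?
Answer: 5115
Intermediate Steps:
J = -93 (J = -47 - 46 = -93)
((0*6)*5)*(7 + D(-3)) - 55*J = ((0*6)*5)*(7 + (-3)**2) - 55*(-93) = (0*5)*(7 + 9) + 5115 = 0*16 + 5115 = 0 + 5115 = 5115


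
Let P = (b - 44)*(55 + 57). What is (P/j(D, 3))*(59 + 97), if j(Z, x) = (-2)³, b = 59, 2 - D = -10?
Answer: -32760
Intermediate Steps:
D = 12 (D = 2 - 1*(-10) = 2 + 10 = 12)
j(Z, x) = -8
P = 1680 (P = (59 - 44)*(55 + 57) = 15*112 = 1680)
(P/j(D, 3))*(59 + 97) = (1680/(-8))*(59 + 97) = (1680*(-⅛))*156 = -210*156 = -32760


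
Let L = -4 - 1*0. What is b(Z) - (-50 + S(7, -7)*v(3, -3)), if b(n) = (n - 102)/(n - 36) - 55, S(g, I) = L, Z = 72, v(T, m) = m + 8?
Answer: 85/6 ≈ 14.167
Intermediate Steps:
v(T, m) = 8 + m
L = -4 (L = -4 + 0 = -4)
S(g, I) = -4
b(n) = -55 + (-102 + n)/(-36 + n) (b(n) = (-102 + n)/(-36 + n) - 55 = -55 + (-102 + n)/(-36 + n))
b(Z) - (-50 + S(7, -7)*v(3, -3)) = 6*(313 - 9*72)/(-36 + 72) - (-50 - 4*(8 - 3)) = 6*(313 - 648)/36 - (-50 - 4*5) = 6*(1/36)*(-335) - (-50 - 20) = -335/6 - 1*(-70) = -335/6 + 70 = 85/6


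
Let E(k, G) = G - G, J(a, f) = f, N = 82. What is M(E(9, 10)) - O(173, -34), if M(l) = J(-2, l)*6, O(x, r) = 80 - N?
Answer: 2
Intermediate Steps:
O(x, r) = -2 (O(x, r) = 80 - 1*82 = 80 - 82 = -2)
E(k, G) = 0
M(l) = 6*l (M(l) = l*6 = 6*l)
M(E(9, 10)) - O(173, -34) = 6*0 - 1*(-2) = 0 + 2 = 2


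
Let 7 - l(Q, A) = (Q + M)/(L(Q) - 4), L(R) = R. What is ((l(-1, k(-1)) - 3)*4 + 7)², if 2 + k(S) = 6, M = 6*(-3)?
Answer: 1521/25 ≈ 60.840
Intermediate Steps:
M = -18
k(S) = 4 (k(S) = -2 + 6 = 4)
l(Q, A) = 7 - (-18 + Q)/(-4 + Q) (l(Q, A) = 7 - (Q - 18)/(Q - 4) = 7 - (-18 + Q)/(-4 + Q))
((l(-1, k(-1)) - 3)*4 + 7)² = ((2*(-5 + 3*(-1))/(-4 - 1) - 3)*4 + 7)² = ((2*(-5 - 3)/(-5) - 3)*4 + 7)² = ((2*(-⅕)*(-8) - 3)*4 + 7)² = ((16/5 - 3)*4 + 7)² = ((⅕)*4 + 7)² = (⅘ + 7)² = (39/5)² = 1521/25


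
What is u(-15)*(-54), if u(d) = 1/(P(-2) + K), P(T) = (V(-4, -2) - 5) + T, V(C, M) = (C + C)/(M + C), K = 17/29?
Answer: 2349/221 ≈ 10.629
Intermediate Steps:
K = 17/29 (K = 17*(1/29) = 17/29 ≈ 0.58621)
V(C, M) = 2*C/(C + M) (V(C, M) = (2*C)/(C + M) = 2*C/(C + M))
P(T) = -11/3 + T (P(T) = (2*(-4)/(-4 - 2) - 5) + T = (2*(-4)/(-6) - 5) + T = (2*(-4)*(-1/6) - 5) + T = (4/3 - 5) + T = -11/3 + T)
u(d) = -87/442 (u(d) = 1/((-11/3 - 2) + 17/29) = 1/(-17/3 + 17/29) = 1/(-442/87) = -87/442)
u(-15)*(-54) = -87/442*(-54) = 2349/221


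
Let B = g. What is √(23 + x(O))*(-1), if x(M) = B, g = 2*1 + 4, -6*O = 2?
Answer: -√29 ≈ -5.3852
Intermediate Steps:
O = -⅓ (O = -⅙*2 = -⅓ ≈ -0.33333)
g = 6 (g = 2 + 4 = 6)
B = 6
x(M) = 6
√(23 + x(O))*(-1) = √(23 + 6)*(-1) = √29*(-1) = -√29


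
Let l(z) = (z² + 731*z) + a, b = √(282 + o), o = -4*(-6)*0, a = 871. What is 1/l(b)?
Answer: -1153/149360393 + 731*√282/149360393 ≈ 7.4468e-5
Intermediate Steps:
o = 0 (o = 24*0 = 0)
b = √282 (b = √(282 + 0) = √282 ≈ 16.793)
l(z) = 871 + z² + 731*z (l(z) = (z² + 731*z) + 871 = 871 + z² + 731*z)
1/l(b) = 1/(871 + (√282)² + 731*√282) = 1/(871 + 282 + 731*√282) = 1/(1153 + 731*√282)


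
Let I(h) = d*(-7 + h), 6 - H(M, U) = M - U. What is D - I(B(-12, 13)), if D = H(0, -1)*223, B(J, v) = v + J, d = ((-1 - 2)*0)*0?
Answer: 1115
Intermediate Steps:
H(M, U) = 6 + U - M (H(M, U) = 6 - (M - U) = 6 + (U - M) = 6 + U - M)
d = 0 (d = -3*0*0 = 0*0 = 0)
B(J, v) = J + v
D = 1115 (D = (6 - 1 - 1*0)*223 = (6 - 1 + 0)*223 = 5*223 = 1115)
I(h) = 0 (I(h) = 0*(-7 + h) = 0)
D - I(B(-12, 13)) = 1115 - 1*0 = 1115 + 0 = 1115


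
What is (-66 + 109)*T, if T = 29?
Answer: 1247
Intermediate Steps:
(-66 + 109)*T = (-66 + 109)*29 = 43*29 = 1247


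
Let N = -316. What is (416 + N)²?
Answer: 10000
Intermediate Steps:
(416 + N)² = (416 - 316)² = 100² = 10000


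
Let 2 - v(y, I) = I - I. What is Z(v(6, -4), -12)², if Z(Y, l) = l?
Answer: 144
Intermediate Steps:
v(y, I) = 2 (v(y, I) = 2 - (I - I) = 2 - 1*0 = 2 + 0 = 2)
Z(v(6, -4), -12)² = (-12)² = 144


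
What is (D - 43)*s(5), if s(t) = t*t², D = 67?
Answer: 3000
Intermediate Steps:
s(t) = t³
(D - 43)*s(5) = (67 - 43)*5³ = 24*125 = 3000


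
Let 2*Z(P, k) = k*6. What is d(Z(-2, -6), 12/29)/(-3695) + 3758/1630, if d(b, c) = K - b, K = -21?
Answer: 277814/120457 ≈ 2.3063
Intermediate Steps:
Z(P, k) = 3*k (Z(P, k) = (k*6)/2 = (6*k)/2 = 3*k)
d(b, c) = -21 - b
d(Z(-2, -6), 12/29)/(-3695) + 3758/1630 = (-21 - 3*(-6))/(-3695) + 3758/1630 = (-21 - 1*(-18))*(-1/3695) + 3758*(1/1630) = (-21 + 18)*(-1/3695) + 1879/815 = -3*(-1/3695) + 1879/815 = 3/3695 + 1879/815 = 277814/120457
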